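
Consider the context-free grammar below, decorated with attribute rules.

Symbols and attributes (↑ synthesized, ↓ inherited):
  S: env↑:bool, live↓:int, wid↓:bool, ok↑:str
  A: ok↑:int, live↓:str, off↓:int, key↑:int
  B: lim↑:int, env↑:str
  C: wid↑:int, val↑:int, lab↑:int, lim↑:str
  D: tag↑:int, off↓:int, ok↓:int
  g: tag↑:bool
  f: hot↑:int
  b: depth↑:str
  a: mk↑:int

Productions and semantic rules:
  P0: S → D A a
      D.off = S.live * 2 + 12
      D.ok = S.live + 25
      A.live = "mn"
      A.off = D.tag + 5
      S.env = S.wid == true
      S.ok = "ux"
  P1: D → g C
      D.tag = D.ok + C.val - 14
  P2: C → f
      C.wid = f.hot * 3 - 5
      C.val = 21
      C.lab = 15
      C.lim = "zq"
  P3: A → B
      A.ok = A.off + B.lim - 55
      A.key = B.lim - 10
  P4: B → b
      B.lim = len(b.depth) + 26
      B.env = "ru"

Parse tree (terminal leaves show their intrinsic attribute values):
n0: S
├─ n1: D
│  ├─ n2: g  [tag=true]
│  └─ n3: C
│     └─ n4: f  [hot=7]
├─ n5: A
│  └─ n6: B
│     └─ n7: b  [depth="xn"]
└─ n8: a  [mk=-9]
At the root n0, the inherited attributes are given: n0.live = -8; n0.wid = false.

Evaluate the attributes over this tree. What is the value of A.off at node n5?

1. n0.live = -8  [given at root]
2. n0.wid = false  [given at root]
3. n1.off = -4  [S.live * 2 + 12]
4. n1.ok = 17  [S.live + 25]
5. n2.tag = true  [terminal]
6. n4.hot = 7  [terminal]
7. n3.wid = 16  [f.hot * 3 - 5]
8. n3.val = 21  [21]
9. n3.lab = 15  [15]
10. n3.lim = "zq"  ["zq"]
11. n1.tag = 24  [D.ok + C.val - 14]
12. n5.live = "mn"  ["mn"]
13. n5.off = 29  [D.tag + 5]
14. n7.depth = "xn"  [terminal]
15. n6.lim = 28  [len(b.depth) + 26]
16. n6.env = "ru"  ["ru"]
17. n5.ok = 2  [A.off + B.lim - 55]
18. n5.key = 18  [B.lim - 10]
19. n8.mk = -9  [terminal]
20. n0.env = false  [S.wid == true]
21. n0.ok = "ux"  ["ux"]

29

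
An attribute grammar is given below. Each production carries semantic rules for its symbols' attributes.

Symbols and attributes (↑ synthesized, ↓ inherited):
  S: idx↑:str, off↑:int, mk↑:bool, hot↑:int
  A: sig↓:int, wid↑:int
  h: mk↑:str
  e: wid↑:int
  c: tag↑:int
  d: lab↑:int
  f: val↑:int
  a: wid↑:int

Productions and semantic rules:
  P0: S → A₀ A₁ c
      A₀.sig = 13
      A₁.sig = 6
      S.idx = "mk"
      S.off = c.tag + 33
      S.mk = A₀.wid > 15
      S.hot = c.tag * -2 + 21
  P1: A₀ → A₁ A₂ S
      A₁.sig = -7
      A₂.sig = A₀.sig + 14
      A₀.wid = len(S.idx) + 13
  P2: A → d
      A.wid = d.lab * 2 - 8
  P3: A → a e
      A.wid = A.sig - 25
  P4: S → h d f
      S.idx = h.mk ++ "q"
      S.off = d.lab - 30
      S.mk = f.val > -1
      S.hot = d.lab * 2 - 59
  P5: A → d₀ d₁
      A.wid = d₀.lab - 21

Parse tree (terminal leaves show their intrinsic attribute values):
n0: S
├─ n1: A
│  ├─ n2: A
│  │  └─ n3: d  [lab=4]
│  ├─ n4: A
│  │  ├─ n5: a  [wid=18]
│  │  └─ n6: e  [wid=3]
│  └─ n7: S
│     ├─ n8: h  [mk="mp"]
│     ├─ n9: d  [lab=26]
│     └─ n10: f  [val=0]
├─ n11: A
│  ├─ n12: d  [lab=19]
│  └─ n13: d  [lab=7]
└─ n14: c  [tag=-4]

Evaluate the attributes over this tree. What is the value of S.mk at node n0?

1. n1.sig = 13  [13]
2. n2.sig = -7  [-7]
3. n3.lab = 4  [terminal]
4. n2.wid = 0  [d.lab * 2 - 8]
5. n4.sig = 27  [A₀.sig + 14]
6. n5.wid = 18  [terminal]
7. n6.wid = 3  [terminal]
8. n4.wid = 2  [A.sig - 25]
9. n8.mk = "mp"  [terminal]
10. n9.lab = 26  [terminal]
11. n10.val = 0  [terminal]
12. n7.idx = "mpq"  [h.mk ++ "q"]
13. n7.off = -4  [d.lab - 30]
14. n7.mk = true  [f.val > -1]
15. n7.hot = -7  [d.lab * 2 - 59]
16. n1.wid = 16  [len(S.idx) + 13]
17. n11.sig = 6  [6]
18. n12.lab = 19  [terminal]
19. n13.lab = 7  [terminal]
20. n11.wid = -2  [d₀.lab - 21]
21. n14.tag = -4  [terminal]
22. n0.idx = "mk"  ["mk"]
23. n0.off = 29  [c.tag + 33]
24. n0.mk = true  [A₀.wid > 15]
25. n0.hot = 29  [c.tag * -2 + 21]

true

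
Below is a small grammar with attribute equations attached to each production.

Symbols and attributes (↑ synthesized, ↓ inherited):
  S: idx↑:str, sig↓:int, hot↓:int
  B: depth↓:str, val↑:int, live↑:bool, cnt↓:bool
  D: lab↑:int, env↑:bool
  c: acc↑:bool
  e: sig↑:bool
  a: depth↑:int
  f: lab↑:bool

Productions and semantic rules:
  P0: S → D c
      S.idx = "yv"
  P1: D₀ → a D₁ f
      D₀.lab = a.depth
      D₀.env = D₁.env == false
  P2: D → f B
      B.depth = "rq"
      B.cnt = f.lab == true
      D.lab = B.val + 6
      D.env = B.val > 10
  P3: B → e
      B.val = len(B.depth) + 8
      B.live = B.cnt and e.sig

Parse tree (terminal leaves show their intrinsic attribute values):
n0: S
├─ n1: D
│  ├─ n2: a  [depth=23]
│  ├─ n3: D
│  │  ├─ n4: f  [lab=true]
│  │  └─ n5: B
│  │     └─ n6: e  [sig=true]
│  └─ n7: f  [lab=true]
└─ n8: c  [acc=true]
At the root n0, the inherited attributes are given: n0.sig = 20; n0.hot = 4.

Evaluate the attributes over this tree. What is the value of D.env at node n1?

true

1. n0.sig = 20  [given at root]
2. n0.hot = 4  [given at root]
3. n2.depth = 23  [terminal]
4. n4.lab = true  [terminal]
5. n5.depth = "rq"  ["rq"]
6. n5.cnt = true  [f.lab == true]
7. n6.sig = true  [terminal]
8. n5.val = 10  [len(B.depth) + 8]
9. n5.live = true  [B.cnt and e.sig]
10. n3.lab = 16  [B.val + 6]
11. n3.env = false  [B.val > 10]
12. n7.lab = true  [terminal]
13. n1.lab = 23  [a.depth]
14. n1.env = true  [D₁.env == false]
15. n8.acc = true  [terminal]
16. n0.idx = "yv"  ["yv"]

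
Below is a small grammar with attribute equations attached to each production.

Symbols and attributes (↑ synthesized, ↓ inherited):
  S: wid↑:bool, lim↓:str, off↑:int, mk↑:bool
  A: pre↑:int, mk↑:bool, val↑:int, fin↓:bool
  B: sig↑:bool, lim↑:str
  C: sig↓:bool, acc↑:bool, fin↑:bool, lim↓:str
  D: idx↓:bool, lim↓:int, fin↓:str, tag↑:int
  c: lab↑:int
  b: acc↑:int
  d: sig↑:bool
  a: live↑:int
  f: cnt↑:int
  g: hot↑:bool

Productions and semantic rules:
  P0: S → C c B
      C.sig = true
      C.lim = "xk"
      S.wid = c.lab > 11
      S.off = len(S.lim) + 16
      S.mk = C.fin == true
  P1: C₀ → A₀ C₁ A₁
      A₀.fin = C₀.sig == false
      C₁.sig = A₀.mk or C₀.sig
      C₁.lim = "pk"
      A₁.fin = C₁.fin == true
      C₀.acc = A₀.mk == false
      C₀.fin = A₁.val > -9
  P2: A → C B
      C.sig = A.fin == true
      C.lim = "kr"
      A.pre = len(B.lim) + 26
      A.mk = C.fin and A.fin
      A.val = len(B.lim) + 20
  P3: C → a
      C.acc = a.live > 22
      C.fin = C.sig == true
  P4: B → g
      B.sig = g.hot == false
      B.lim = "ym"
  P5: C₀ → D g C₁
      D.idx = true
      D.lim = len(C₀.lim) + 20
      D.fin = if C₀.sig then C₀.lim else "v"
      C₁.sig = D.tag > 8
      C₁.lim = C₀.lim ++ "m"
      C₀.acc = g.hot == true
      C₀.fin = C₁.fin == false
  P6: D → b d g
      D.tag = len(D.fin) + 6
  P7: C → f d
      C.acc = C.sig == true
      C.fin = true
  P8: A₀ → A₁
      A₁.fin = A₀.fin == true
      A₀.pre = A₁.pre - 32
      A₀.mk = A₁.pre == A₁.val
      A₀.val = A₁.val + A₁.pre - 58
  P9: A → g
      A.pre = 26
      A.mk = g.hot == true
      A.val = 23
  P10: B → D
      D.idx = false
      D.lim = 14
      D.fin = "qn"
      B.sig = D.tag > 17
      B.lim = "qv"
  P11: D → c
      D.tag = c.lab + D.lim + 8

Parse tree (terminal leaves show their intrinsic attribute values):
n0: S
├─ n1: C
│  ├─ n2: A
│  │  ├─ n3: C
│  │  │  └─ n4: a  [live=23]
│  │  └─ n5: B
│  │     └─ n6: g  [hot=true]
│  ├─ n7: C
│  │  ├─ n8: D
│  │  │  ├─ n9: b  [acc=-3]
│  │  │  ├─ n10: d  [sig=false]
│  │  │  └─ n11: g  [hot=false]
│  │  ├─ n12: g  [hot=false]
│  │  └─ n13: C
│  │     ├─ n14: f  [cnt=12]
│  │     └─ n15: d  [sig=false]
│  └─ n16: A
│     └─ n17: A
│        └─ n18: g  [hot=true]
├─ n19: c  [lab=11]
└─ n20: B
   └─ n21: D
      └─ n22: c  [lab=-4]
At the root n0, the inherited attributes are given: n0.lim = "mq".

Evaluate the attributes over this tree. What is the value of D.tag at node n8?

1. n0.lim = "mq"  [given at root]
2. n1.sig = true  [true]
3. n1.lim = "xk"  ["xk"]
4. n2.fin = false  [C₀.sig == false]
5. n3.sig = false  [A.fin == true]
6. n3.lim = "kr"  ["kr"]
7. n4.live = 23  [terminal]
8. n3.acc = true  [a.live > 22]
9. n3.fin = false  [C.sig == true]
10. n6.hot = true  [terminal]
11. n5.sig = false  [g.hot == false]
12. n5.lim = "ym"  ["ym"]
13. n2.pre = 28  [len(B.lim) + 26]
14. n2.mk = false  [C.fin and A.fin]
15. n2.val = 22  [len(B.lim) + 20]
16. n7.sig = true  [A₀.mk or C₀.sig]
17. n7.lim = "pk"  ["pk"]
18. n8.idx = true  [true]
19. n8.lim = 22  [len(C₀.lim) + 20]
20. n8.fin = "pk"  [if C₀.sig then C₀.lim else "v"]
21. n9.acc = -3  [terminal]
22. n10.sig = false  [terminal]
23. n11.hot = false  [terminal]
24. n8.tag = 8  [len(D.fin) + 6]
25. n12.hot = false  [terminal]
26. n13.sig = false  [D.tag > 8]
27. n13.lim = "pkm"  [C₀.lim ++ "m"]
28. n14.cnt = 12  [terminal]
29. n15.sig = false  [terminal]
30. n13.acc = false  [C.sig == true]
31. n13.fin = true  [true]
32. n7.acc = false  [g.hot == true]
33. n7.fin = false  [C₁.fin == false]
34. n16.fin = false  [C₁.fin == true]
35. n17.fin = false  [A₀.fin == true]
36. n18.hot = true  [terminal]
37. n17.pre = 26  [26]
38. n17.mk = true  [g.hot == true]
39. n17.val = 23  [23]
40. n16.pre = -6  [A₁.pre - 32]
41. n16.mk = false  [A₁.pre == A₁.val]
42. n16.val = -9  [A₁.val + A₁.pre - 58]
43. n1.acc = true  [A₀.mk == false]
44. n1.fin = false  [A₁.val > -9]
45. n19.lab = 11  [terminal]
46. n21.idx = false  [false]
47. n21.lim = 14  [14]
48. n21.fin = "qn"  ["qn"]
49. n22.lab = -4  [terminal]
50. n21.tag = 18  [c.lab + D.lim + 8]
51. n20.sig = true  [D.tag > 17]
52. n20.lim = "qv"  ["qv"]
53. n0.wid = false  [c.lab > 11]
54. n0.off = 18  [len(S.lim) + 16]
55. n0.mk = false  [C.fin == true]

8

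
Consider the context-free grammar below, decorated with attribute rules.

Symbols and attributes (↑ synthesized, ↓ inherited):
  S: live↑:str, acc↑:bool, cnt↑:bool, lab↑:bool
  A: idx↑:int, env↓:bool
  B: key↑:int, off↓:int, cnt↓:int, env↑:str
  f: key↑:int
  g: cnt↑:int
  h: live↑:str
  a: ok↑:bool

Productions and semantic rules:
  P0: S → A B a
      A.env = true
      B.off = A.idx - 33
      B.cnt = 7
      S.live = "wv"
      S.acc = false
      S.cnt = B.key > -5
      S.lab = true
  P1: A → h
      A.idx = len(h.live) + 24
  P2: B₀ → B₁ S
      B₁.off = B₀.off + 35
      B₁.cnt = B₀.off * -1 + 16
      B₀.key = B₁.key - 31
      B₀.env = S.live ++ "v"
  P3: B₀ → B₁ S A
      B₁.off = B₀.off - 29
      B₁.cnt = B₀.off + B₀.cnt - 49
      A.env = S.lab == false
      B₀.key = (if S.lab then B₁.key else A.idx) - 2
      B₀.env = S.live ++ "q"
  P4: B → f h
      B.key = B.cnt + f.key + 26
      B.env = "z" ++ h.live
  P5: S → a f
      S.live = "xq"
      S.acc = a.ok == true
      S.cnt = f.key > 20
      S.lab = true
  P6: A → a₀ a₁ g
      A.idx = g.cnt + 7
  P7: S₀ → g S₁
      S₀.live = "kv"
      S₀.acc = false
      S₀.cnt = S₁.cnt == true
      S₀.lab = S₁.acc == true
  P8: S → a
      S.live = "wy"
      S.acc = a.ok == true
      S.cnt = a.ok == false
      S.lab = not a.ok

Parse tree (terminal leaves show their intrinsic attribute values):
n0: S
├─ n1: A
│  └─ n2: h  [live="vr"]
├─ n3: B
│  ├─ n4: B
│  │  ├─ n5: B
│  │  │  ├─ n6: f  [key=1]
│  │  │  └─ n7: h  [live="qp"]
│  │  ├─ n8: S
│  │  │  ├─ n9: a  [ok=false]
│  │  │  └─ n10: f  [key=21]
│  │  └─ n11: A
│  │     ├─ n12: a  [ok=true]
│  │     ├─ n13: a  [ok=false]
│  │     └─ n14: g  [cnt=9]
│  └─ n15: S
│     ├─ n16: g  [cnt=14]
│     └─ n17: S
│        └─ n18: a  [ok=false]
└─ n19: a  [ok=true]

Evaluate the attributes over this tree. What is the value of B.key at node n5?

1. n1.env = true  [true]
2. n2.live = "vr"  [terminal]
3. n1.idx = 26  [len(h.live) + 24]
4. n3.off = -7  [A.idx - 33]
5. n3.cnt = 7  [7]
6. n4.off = 28  [B₀.off + 35]
7. n4.cnt = 23  [B₀.off * -1 + 16]
8. n5.off = -1  [B₀.off - 29]
9. n5.cnt = 2  [B₀.off + B₀.cnt - 49]
10. n6.key = 1  [terminal]
11. n7.live = "qp"  [terminal]
12. n5.key = 29  [B.cnt + f.key + 26]
13. n5.env = "zqp"  ["z" ++ h.live]
14. n9.ok = false  [terminal]
15. n10.key = 21  [terminal]
16. n8.live = "xq"  ["xq"]
17. n8.acc = false  [a.ok == true]
18. n8.cnt = true  [f.key > 20]
19. n8.lab = true  [true]
20. n11.env = false  [S.lab == false]
21. n12.ok = true  [terminal]
22. n13.ok = false  [terminal]
23. n14.cnt = 9  [terminal]
24. n11.idx = 16  [g.cnt + 7]
25. n4.key = 27  [(if S.lab then B₁.key else A.idx) - 2]
26. n4.env = "xqq"  [S.live ++ "q"]
27. n16.cnt = 14  [terminal]
28. n18.ok = false  [terminal]
29. n17.live = "wy"  ["wy"]
30. n17.acc = false  [a.ok == true]
31. n17.cnt = true  [a.ok == false]
32. n17.lab = true  [not a.ok]
33. n15.live = "kv"  ["kv"]
34. n15.acc = false  [false]
35. n15.cnt = true  [S₁.cnt == true]
36. n15.lab = false  [S₁.acc == true]
37. n3.key = -4  [B₁.key - 31]
38. n3.env = "kvv"  [S.live ++ "v"]
39. n19.ok = true  [terminal]
40. n0.live = "wv"  ["wv"]
41. n0.acc = false  [false]
42. n0.cnt = true  [B.key > -5]
43. n0.lab = true  [true]

29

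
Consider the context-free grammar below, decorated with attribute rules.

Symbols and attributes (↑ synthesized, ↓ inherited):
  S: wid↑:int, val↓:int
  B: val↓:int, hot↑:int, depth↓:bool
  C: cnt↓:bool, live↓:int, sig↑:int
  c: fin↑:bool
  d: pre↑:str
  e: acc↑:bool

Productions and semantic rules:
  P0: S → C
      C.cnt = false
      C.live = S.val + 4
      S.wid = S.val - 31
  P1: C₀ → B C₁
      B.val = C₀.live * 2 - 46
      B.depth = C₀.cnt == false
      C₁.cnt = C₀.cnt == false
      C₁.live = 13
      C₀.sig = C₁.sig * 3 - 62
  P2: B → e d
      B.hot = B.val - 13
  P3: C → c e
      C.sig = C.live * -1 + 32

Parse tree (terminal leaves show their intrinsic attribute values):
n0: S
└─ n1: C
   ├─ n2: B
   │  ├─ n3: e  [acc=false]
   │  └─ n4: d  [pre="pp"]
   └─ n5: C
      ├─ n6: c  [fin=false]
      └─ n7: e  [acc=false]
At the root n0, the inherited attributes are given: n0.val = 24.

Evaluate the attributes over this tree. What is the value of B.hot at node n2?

1. n0.val = 24  [given at root]
2. n1.cnt = false  [false]
3. n1.live = 28  [S.val + 4]
4. n2.val = 10  [C₀.live * 2 - 46]
5. n2.depth = true  [C₀.cnt == false]
6. n3.acc = false  [terminal]
7. n4.pre = "pp"  [terminal]
8. n2.hot = -3  [B.val - 13]
9. n5.cnt = true  [C₀.cnt == false]
10. n5.live = 13  [13]
11. n6.fin = false  [terminal]
12. n7.acc = false  [terminal]
13. n5.sig = 19  [C.live * -1 + 32]
14. n1.sig = -5  [C₁.sig * 3 - 62]
15. n0.wid = -7  [S.val - 31]

-3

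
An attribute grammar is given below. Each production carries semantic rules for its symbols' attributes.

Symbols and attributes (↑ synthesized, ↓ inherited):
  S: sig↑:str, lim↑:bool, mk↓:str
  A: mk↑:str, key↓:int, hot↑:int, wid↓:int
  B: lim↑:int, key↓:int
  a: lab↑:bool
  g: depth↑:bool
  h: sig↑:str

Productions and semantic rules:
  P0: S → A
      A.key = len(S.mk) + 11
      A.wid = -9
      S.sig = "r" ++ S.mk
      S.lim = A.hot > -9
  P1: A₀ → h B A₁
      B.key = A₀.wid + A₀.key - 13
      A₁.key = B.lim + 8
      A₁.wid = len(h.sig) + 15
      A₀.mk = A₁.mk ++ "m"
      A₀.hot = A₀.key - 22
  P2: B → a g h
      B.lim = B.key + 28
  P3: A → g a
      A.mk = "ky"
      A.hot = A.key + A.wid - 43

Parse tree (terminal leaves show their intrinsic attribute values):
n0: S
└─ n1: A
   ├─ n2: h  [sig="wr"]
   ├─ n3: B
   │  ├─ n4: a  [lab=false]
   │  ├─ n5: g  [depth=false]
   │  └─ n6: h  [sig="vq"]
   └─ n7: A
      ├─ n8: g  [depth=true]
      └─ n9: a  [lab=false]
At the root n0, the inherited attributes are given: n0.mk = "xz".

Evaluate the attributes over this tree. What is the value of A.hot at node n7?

1

1. n0.mk = "xz"  [given at root]
2. n1.key = 13  [len(S.mk) + 11]
3. n1.wid = -9  [-9]
4. n2.sig = "wr"  [terminal]
5. n3.key = -9  [A₀.wid + A₀.key - 13]
6. n4.lab = false  [terminal]
7. n5.depth = false  [terminal]
8. n6.sig = "vq"  [terminal]
9. n3.lim = 19  [B.key + 28]
10. n7.key = 27  [B.lim + 8]
11. n7.wid = 17  [len(h.sig) + 15]
12. n8.depth = true  [terminal]
13. n9.lab = false  [terminal]
14. n7.mk = "ky"  ["ky"]
15. n7.hot = 1  [A.key + A.wid - 43]
16. n1.mk = "kym"  [A₁.mk ++ "m"]
17. n1.hot = -9  [A₀.key - 22]
18. n0.sig = "rxz"  ["r" ++ S.mk]
19. n0.lim = false  [A.hot > -9]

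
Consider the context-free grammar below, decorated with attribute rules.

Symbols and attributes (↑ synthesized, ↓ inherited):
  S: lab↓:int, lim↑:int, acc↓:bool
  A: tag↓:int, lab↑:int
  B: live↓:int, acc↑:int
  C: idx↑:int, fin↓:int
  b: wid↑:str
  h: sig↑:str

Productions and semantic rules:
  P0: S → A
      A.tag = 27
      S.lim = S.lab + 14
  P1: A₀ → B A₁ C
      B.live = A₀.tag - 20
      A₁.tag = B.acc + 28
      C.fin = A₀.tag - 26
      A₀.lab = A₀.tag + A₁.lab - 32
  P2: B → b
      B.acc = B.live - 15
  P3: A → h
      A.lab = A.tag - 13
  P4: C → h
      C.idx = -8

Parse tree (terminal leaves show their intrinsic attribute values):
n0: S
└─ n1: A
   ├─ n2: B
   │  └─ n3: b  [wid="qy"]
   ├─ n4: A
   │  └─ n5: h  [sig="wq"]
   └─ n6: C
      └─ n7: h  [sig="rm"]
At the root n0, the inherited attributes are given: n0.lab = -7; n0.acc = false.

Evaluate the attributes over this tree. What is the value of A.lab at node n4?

1. n0.lab = -7  [given at root]
2. n0.acc = false  [given at root]
3. n1.tag = 27  [27]
4. n2.live = 7  [A₀.tag - 20]
5. n3.wid = "qy"  [terminal]
6. n2.acc = -8  [B.live - 15]
7. n4.tag = 20  [B.acc + 28]
8. n5.sig = "wq"  [terminal]
9. n4.lab = 7  [A.tag - 13]
10. n6.fin = 1  [A₀.tag - 26]
11. n7.sig = "rm"  [terminal]
12. n6.idx = -8  [-8]
13. n1.lab = 2  [A₀.tag + A₁.lab - 32]
14. n0.lim = 7  [S.lab + 14]

7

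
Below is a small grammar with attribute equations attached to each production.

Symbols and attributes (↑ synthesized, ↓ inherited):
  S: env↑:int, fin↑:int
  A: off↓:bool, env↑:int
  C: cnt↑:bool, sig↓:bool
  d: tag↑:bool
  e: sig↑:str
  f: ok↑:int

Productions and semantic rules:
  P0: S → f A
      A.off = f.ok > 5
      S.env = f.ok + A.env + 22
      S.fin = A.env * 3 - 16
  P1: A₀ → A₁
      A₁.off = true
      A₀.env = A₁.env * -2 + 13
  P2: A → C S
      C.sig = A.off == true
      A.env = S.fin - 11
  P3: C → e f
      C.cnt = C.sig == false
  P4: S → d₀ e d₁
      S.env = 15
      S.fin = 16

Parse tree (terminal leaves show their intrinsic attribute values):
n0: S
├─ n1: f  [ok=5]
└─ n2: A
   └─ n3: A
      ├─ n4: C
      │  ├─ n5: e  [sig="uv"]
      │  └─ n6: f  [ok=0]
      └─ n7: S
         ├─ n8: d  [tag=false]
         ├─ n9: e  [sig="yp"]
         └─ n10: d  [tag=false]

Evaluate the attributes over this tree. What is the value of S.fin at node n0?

-7

1. n1.ok = 5  [terminal]
2. n2.off = false  [f.ok > 5]
3. n3.off = true  [true]
4. n4.sig = true  [A.off == true]
5. n5.sig = "uv"  [terminal]
6. n6.ok = 0  [terminal]
7. n4.cnt = false  [C.sig == false]
8. n8.tag = false  [terminal]
9. n9.sig = "yp"  [terminal]
10. n10.tag = false  [terminal]
11. n7.env = 15  [15]
12. n7.fin = 16  [16]
13. n3.env = 5  [S.fin - 11]
14. n2.env = 3  [A₁.env * -2 + 13]
15. n0.env = 30  [f.ok + A.env + 22]
16. n0.fin = -7  [A.env * 3 - 16]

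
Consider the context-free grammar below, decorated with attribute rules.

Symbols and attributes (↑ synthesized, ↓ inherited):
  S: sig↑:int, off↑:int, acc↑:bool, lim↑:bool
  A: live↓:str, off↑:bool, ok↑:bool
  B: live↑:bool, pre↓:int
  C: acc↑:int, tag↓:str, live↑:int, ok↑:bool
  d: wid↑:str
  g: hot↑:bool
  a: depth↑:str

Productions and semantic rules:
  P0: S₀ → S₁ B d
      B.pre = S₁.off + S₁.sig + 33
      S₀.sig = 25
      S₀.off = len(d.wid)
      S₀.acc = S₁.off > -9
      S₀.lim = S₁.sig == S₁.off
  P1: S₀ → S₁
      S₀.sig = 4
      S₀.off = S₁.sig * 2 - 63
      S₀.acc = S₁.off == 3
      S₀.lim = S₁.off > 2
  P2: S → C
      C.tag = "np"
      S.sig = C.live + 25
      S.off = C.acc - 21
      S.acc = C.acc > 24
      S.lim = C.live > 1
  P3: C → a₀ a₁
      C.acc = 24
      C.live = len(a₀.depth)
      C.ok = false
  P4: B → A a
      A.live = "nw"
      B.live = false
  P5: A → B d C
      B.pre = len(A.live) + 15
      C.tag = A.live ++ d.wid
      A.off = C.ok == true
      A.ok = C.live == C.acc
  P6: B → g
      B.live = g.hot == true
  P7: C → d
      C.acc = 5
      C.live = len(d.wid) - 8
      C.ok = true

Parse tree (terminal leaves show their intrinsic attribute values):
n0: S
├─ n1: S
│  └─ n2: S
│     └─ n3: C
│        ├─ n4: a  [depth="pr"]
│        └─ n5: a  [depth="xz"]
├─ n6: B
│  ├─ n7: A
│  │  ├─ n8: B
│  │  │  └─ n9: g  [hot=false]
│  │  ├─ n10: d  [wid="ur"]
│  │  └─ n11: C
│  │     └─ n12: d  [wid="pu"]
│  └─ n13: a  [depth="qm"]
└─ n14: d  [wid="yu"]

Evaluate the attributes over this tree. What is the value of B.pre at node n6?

1. n3.tag = "np"  ["np"]
2. n4.depth = "pr"  [terminal]
3. n5.depth = "xz"  [terminal]
4. n3.acc = 24  [24]
5. n3.live = 2  [len(a₀.depth)]
6. n3.ok = false  [false]
7. n2.sig = 27  [C.live + 25]
8. n2.off = 3  [C.acc - 21]
9. n2.acc = false  [C.acc > 24]
10. n2.lim = true  [C.live > 1]
11. n1.sig = 4  [4]
12. n1.off = -9  [S₁.sig * 2 - 63]
13. n1.acc = true  [S₁.off == 3]
14. n1.lim = true  [S₁.off > 2]
15. n6.pre = 28  [S₁.off + S₁.sig + 33]
16. n7.live = "nw"  ["nw"]
17. n8.pre = 17  [len(A.live) + 15]
18. n9.hot = false  [terminal]
19. n8.live = false  [g.hot == true]
20. n10.wid = "ur"  [terminal]
21. n11.tag = "nwur"  [A.live ++ d.wid]
22. n12.wid = "pu"  [terminal]
23. n11.acc = 5  [5]
24. n11.live = -6  [len(d.wid) - 8]
25. n11.ok = true  [true]
26. n7.off = true  [C.ok == true]
27. n7.ok = false  [C.live == C.acc]
28. n13.depth = "qm"  [terminal]
29. n6.live = false  [false]
30. n14.wid = "yu"  [terminal]
31. n0.sig = 25  [25]
32. n0.off = 2  [len(d.wid)]
33. n0.acc = false  [S₁.off > -9]
34. n0.lim = false  [S₁.sig == S₁.off]

28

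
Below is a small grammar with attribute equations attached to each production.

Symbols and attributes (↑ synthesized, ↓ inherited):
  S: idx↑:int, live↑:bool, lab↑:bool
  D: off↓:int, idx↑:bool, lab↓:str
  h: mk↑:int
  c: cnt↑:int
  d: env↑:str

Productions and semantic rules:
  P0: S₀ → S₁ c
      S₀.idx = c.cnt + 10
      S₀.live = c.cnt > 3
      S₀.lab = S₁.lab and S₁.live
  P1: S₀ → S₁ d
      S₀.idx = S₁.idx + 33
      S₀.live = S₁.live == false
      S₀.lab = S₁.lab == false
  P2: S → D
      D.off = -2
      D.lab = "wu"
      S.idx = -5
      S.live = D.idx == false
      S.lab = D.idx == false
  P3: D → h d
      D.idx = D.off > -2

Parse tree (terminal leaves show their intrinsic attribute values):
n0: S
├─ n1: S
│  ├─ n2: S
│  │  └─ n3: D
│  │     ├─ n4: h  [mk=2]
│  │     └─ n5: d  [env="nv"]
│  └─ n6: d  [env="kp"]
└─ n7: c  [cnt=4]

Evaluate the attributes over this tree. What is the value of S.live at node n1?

false

1. n3.off = -2  [-2]
2. n3.lab = "wu"  ["wu"]
3. n4.mk = 2  [terminal]
4. n5.env = "nv"  [terminal]
5. n3.idx = false  [D.off > -2]
6. n2.idx = -5  [-5]
7. n2.live = true  [D.idx == false]
8. n2.lab = true  [D.idx == false]
9. n6.env = "kp"  [terminal]
10. n1.idx = 28  [S₁.idx + 33]
11. n1.live = false  [S₁.live == false]
12. n1.lab = false  [S₁.lab == false]
13. n7.cnt = 4  [terminal]
14. n0.idx = 14  [c.cnt + 10]
15. n0.live = true  [c.cnt > 3]
16. n0.lab = false  [S₁.lab and S₁.live]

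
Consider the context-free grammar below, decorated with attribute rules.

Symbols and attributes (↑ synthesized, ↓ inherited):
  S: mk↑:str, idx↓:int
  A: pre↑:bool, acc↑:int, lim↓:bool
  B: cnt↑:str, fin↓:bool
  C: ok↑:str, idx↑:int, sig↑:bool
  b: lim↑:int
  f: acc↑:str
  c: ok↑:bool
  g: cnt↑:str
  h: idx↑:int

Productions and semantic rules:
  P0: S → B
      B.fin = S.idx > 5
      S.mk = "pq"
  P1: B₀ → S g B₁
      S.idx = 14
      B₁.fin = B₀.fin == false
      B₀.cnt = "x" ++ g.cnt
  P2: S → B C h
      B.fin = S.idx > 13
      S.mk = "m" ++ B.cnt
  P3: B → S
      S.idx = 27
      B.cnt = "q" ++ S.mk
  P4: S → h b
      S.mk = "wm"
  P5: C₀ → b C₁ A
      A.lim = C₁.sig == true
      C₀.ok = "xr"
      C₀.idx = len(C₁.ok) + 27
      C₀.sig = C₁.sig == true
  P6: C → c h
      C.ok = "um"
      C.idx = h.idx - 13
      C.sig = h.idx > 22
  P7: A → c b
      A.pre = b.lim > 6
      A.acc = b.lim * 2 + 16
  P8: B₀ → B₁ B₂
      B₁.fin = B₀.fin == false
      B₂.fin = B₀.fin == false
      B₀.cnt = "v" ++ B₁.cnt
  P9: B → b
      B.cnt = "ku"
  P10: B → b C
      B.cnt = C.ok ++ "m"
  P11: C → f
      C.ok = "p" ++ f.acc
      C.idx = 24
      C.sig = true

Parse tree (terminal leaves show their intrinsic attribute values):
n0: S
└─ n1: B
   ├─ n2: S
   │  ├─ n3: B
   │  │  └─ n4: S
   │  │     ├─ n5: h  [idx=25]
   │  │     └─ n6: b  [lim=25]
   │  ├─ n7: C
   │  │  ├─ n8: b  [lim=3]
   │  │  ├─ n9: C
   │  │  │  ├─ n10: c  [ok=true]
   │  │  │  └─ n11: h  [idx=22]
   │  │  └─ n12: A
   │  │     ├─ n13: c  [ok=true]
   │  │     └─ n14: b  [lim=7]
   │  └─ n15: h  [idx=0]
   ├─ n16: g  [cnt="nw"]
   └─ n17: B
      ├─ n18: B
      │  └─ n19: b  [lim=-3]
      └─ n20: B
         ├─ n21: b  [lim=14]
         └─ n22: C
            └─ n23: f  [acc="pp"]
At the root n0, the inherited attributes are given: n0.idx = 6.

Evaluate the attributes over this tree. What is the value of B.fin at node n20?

true

1. n0.idx = 6  [given at root]
2. n1.fin = true  [S.idx > 5]
3. n2.idx = 14  [14]
4. n3.fin = true  [S.idx > 13]
5. n4.idx = 27  [27]
6. n5.idx = 25  [terminal]
7. n6.lim = 25  [terminal]
8. n4.mk = "wm"  ["wm"]
9. n3.cnt = "qwm"  ["q" ++ S.mk]
10. n8.lim = 3  [terminal]
11. n10.ok = true  [terminal]
12. n11.idx = 22  [terminal]
13. n9.ok = "um"  ["um"]
14. n9.idx = 9  [h.idx - 13]
15. n9.sig = false  [h.idx > 22]
16. n12.lim = false  [C₁.sig == true]
17. n13.ok = true  [terminal]
18. n14.lim = 7  [terminal]
19. n12.pre = true  [b.lim > 6]
20. n12.acc = 30  [b.lim * 2 + 16]
21. n7.ok = "xr"  ["xr"]
22. n7.idx = 29  [len(C₁.ok) + 27]
23. n7.sig = false  [C₁.sig == true]
24. n15.idx = 0  [terminal]
25. n2.mk = "mqwm"  ["m" ++ B.cnt]
26. n16.cnt = "nw"  [terminal]
27. n17.fin = false  [B₀.fin == false]
28. n18.fin = true  [B₀.fin == false]
29. n19.lim = -3  [terminal]
30. n18.cnt = "ku"  ["ku"]
31. n20.fin = true  [B₀.fin == false]
32. n21.lim = 14  [terminal]
33. n23.acc = "pp"  [terminal]
34. n22.ok = "ppp"  ["p" ++ f.acc]
35. n22.idx = 24  [24]
36. n22.sig = true  [true]
37. n20.cnt = "pppm"  [C.ok ++ "m"]
38. n17.cnt = "vku"  ["v" ++ B₁.cnt]
39. n1.cnt = "xnw"  ["x" ++ g.cnt]
40. n0.mk = "pq"  ["pq"]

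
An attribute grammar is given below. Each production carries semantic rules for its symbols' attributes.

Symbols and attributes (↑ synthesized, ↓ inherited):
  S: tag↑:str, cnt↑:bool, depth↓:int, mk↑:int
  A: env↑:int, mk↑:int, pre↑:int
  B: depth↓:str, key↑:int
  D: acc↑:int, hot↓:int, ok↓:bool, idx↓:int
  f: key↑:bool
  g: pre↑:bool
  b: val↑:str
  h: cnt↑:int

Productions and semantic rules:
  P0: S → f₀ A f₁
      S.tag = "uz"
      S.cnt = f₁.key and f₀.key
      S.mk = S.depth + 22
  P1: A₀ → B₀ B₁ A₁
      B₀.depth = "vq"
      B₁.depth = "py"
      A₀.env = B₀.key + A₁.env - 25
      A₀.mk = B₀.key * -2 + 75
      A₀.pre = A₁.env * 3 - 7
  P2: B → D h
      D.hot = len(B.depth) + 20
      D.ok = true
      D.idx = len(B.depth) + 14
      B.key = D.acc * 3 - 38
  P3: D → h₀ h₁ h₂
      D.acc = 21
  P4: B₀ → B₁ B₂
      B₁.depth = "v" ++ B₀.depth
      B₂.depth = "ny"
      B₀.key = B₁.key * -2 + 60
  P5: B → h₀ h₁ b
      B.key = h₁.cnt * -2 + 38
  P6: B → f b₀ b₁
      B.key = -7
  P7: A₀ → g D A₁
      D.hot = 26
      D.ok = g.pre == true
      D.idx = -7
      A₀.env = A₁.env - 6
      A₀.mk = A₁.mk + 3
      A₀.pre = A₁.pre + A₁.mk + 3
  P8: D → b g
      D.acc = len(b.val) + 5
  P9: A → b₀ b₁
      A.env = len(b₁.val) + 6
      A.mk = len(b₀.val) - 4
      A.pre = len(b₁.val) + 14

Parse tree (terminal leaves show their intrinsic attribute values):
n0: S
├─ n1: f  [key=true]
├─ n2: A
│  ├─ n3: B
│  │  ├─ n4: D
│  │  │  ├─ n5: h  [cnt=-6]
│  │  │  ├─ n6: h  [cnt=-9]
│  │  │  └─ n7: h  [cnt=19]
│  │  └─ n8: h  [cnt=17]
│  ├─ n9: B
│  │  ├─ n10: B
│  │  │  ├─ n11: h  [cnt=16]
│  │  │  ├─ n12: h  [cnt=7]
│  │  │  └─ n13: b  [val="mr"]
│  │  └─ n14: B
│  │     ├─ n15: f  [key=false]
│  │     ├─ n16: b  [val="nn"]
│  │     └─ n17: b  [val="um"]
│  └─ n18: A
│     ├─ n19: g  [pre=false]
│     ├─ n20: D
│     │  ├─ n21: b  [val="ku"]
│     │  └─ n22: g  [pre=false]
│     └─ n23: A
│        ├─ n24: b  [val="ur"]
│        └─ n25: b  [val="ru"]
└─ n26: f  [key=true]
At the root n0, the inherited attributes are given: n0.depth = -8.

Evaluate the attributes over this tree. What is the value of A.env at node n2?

2

1. n0.depth = -8  [given at root]
2. n1.key = true  [terminal]
3. n3.depth = "vq"  ["vq"]
4. n4.hot = 22  [len(B.depth) + 20]
5. n4.ok = true  [true]
6. n4.idx = 16  [len(B.depth) + 14]
7. n5.cnt = -6  [terminal]
8. n6.cnt = -9  [terminal]
9. n7.cnt = 19  [terminal]
10. n4.acc = 21  [21]
11. n8.cnt = 17  [terminal]
12. n3.key = 25  [D.acc * 3 - 38]
13. n9.depth = "py"  ["py"]
14. n10.depth = "vpy"  ["v" ++ B₀.depth]
15. n11.cnt = 16  [terminal]
16. n12.cnt = 7  [terminal]
17. n13.val = "mr"  [terminal]
18. n10.key = 24  [h₁.cnt * -2 + 38]
19. n14.depth = "ny"  ["ny"]
20. n15.key = false  [terminal]
21. n16.val = "nn"  [terminal]
22. n17.val = "um"  [terminal]
23. n14.key = -7  [-7]
24. n9.key = 12  [B₁.key * -2 + 60]
25. n19.pre = false  [terminal]
26. n20.hot = 26  [26]
27. n20.ok = false  [g.pre == true]
28. n20.idx = -7  [-7]
29. n21.val = "ku"  [terminal]
30. n22.pre = false  [terminal]
31. n20.acc = 7  [len(b.val) + 5]
32. n24.val = "ur"  [terminal]
33. n25.val = "ru"  [terminal]
34. n23.env = 8  [len(b₁.val) + 6]
35. n23.mk = -2  [len(b₀.val) - 4]
36. n23.pre = 16  [len(b₁.val) + 14]
37. n18.env = 2  [A₁.env - 6]
38. n18.mk = 1  [A₁.mk + 3]
39. n18.pre = 17  [A₁.pre + A₁.mk + 3]
40. n2.env = 2  [B₀.key + A₁.env - 25]
41. n2.mk = 25  [B₀.key * -2 + 75]
42. n2.pre = -1  [A₁.env * 3 - 7]
43. n26.key = true  [terminal]
44. n0.tag = "uz"  ["uz"]
45. n0.cnt = true  [f₁.key and f₀.key]
46. n0.mk = 14  [S.depth + 22]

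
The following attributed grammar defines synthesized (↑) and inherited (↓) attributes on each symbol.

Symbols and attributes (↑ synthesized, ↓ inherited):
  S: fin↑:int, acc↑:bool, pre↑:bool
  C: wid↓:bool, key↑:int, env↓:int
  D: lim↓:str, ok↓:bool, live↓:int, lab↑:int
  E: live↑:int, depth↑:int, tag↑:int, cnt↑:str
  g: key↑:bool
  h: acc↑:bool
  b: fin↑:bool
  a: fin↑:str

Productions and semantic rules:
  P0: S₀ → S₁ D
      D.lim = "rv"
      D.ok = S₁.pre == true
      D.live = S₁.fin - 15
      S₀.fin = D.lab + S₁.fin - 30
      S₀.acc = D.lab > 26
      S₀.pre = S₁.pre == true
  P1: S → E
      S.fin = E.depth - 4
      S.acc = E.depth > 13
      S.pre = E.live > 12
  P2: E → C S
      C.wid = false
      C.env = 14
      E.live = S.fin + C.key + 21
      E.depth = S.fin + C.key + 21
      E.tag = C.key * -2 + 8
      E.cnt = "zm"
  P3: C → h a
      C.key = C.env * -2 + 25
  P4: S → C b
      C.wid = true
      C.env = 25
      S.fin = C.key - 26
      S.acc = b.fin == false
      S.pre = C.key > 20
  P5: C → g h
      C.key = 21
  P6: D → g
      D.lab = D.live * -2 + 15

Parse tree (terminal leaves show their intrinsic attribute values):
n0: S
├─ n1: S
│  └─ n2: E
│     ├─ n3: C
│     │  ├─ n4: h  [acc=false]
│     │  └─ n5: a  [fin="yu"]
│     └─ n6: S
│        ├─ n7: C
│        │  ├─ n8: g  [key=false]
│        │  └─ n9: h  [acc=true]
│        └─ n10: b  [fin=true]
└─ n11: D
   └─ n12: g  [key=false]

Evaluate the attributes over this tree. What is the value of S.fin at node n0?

6

1. n3.wid = false  [false]
2. n3.env = 14  [14]
3. n4.acc = false  [terminal]
4. n5.fin = "yu"  [terminal]
5. n3.key = -3  [C.env * -2 + 25]
6. n7.wid = true  [true]
7. n7.env = 25  [25]
8. n8.key = false  [terminal]
9. n9.acc = true  [terminal]
10. n7.key = 21  [21]
11. n10.fin = true  [terminal]
12. n6.fin = -5  [C.key - 26]
13. n6.acc = false  [b.fin == false]
14. n6.pre = true  [C.key > 20]
15. n2.live = 13  [S.fin + C.key + 21]
16. n2.depth = 13  [S.fin + C.key + 21]
17. n2.tag = 14  [C.key * -2 + 8]
18. n2.cnt = "zm"  ["zm"]
19. n1.fin = 9  [E.depth - 4]
20. n1.acc = false  [E.depth > 13]
21. n1.pre = true  [E.live > 12]
22. n11.lim = "rv"  ["rv"]
23. n11.ok = true  [S₁.pre == true]
24. n11.live = -6  [S₁.fin - 15]
25. n12.key = false  [terminal]
26. n11.lab = 27  [D.live * -2 + 15]
27. n0.fin = 6  [D.lab + S₁.fin - 30]
28. n0.acc = true  [D.lab > 26]
29. n0.pre = true  [S₁.pre == true]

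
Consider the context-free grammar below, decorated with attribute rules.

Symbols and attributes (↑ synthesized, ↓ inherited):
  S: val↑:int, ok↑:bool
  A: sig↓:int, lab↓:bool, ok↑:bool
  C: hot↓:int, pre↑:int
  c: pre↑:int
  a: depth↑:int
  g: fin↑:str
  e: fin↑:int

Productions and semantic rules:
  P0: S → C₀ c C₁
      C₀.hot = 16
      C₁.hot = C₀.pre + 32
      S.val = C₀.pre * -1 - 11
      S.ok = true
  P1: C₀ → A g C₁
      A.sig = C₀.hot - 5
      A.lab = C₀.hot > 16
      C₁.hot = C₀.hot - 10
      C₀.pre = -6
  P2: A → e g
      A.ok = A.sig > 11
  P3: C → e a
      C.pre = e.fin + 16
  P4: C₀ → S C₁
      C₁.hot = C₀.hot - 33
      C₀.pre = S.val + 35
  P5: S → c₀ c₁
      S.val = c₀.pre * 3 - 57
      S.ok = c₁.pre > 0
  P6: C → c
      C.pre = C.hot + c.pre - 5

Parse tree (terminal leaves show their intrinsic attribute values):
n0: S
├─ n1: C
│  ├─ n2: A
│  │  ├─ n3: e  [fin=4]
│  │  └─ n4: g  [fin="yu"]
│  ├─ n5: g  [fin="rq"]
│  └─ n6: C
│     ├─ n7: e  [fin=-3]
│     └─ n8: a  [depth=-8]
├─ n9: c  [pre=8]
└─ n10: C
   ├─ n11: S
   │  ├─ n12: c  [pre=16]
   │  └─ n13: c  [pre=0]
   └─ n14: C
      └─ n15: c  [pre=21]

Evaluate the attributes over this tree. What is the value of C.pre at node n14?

9

1. n1.hot = 16  [16]
2. n2.sig = 11  [C₀.hot - 5]
3. n2.lab = false  [C₀.hot > 16]
4. n3.fin = 4  [terminal]
5. n4.fin = "yu"  [terminal]
6. n2.ok = false  [A.sig > 11]
7. n5.fin = "rq"  [terminal]
8. n6.hot = 6  [C₀.hot - 10]
9. n7.fin = -3  [terminal]
10. n8.depth = -8  [terminal]
11. n6.pre = 13  [e.fin + 16]
12. n1.pre = -6  [-6]
13. n9.pre = 8  [terminal]
14. n10.hot = 26  [C₀.pre + 32]
15. n12.pre = 16  [terminal]
16. n13.pre = 0  [terminal]
17. n11.val = -9  [c₀.pre * 3 - 57]
18. n11.ok = false  [c₁.pre > 0]
19. n14.hot = -7  [C₀.hot - 33]
20. n15.pre = 21  [terminal]
21. n14.pre = 9  [C.hot + c.pre - 5]
22. n10.pre = 26  [S.val + 35]
23. n0.val = -5  [C₀.pre * -1 - 11]
24. n0.ok = true  [true]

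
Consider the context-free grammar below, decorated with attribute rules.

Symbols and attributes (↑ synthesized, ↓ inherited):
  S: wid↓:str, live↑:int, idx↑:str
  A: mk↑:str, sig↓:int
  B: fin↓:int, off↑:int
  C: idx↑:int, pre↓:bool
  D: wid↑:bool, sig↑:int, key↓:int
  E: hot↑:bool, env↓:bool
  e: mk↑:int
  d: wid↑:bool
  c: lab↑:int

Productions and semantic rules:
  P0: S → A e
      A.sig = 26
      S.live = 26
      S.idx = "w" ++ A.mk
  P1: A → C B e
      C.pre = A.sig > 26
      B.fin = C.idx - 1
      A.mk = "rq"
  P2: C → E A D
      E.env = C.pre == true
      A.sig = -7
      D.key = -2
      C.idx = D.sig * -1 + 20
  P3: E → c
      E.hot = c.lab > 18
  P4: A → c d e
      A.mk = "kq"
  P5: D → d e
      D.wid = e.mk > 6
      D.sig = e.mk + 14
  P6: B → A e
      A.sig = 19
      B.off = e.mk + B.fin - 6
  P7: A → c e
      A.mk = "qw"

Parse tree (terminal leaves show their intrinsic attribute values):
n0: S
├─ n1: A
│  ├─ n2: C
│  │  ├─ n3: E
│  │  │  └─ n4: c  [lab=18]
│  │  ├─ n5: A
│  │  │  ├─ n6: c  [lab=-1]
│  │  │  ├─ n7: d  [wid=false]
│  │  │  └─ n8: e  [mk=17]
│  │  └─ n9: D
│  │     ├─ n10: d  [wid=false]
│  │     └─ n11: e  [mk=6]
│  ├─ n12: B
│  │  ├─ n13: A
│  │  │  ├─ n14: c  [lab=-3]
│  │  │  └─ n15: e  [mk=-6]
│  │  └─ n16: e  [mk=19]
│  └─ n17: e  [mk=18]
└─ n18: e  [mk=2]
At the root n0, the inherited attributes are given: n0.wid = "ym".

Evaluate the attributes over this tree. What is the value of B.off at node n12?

12

1. n0.wid = "ym"  [given at root]
2. n1.sig = 26  [26]
3. n2.pre = false  [A.sig > 26]
4. n3.env = false  [C.pre == true]
5. n4.lab = 18  [terminal]
6. n3.hot = false  [c.lab > 18]
7. n5.sig = -7  [-7]
8. n6.lab = -1  [terminal]
9. n7.wid = false  [terminal]
10. n8.mk = 17  [terminal]
11. n5.mk = "kq"  ["kq"]
12. n9.key = -2  [-2]
13. n10.wid = false  [terminal]
14. n11.mk = 6  [terminal]
15. n9.wid = false  [e.mk > 6]
16. n9.sig = 20  [e.mk + 14]
17. n2.idx = 0  [D.sig * -1 + 20]
18. n12.fin = -1  [C.idx - 1]
19. n13.sig = 19  [19]
20. n14.lab = -3  [terminal]
21. n15.mk = -6  [terminal]
22. n13.mk = "qw"  ["qw"]
23. n16.mk = 19  [terminal]
24. n12.off = 12  [e.mk + B.fin - 6]
25. n17.mk = 18  [terminal]
26. n1.mk = "rq"  ["rq"]
27. n18.mk = 2  [terminal]
28. n0.live = 26  [26]
29. n0.idx = "wrq"  ["w" ++ A.mk]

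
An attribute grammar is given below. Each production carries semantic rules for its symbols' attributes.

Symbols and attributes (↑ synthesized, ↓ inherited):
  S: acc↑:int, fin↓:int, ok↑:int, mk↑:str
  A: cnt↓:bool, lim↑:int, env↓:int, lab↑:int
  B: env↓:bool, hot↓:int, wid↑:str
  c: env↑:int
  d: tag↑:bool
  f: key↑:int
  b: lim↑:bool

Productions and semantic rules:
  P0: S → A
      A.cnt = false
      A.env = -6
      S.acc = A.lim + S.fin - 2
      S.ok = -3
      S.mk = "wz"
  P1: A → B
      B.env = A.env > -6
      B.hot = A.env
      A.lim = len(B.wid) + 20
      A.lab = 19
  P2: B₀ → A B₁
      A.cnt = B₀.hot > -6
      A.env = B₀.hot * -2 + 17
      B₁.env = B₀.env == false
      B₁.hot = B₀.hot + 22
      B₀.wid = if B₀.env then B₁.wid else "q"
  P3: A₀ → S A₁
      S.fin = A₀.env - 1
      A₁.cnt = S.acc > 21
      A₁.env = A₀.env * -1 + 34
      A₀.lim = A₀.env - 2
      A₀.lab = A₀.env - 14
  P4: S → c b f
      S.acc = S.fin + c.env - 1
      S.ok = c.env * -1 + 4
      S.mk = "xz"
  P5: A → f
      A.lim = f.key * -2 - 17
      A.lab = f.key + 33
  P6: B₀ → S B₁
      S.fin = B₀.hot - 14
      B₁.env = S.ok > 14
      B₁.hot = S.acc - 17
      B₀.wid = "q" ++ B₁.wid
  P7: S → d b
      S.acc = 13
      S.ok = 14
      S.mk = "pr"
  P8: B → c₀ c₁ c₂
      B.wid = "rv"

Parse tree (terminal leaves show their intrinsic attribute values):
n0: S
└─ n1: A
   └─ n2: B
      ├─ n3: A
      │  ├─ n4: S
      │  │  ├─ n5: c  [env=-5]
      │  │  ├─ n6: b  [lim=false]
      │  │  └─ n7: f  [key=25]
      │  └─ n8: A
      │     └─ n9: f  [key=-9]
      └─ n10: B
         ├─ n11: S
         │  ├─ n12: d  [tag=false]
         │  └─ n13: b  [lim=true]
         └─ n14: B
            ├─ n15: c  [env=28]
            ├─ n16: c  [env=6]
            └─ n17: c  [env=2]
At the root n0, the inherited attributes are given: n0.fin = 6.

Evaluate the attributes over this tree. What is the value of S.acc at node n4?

22

1. n0.fin = 6  [given at root]
2. n1.cnt = false  [false]
3. n1.env = -6  [-6]
4. n2.env = false  [A.env > -6]
5. n2.hot = -6  [A.env]
6. n3.cnt = false  [B₀.hot > -6]
7. n3.env = 29  [B₀.hot * -2 + 17]
8. n4.fin = 28  [A₀.env - 1]
9. n5.env = -5  [terminal]
10. n6.lim = false  [terminal]
11. n7.key = 25  [terminal]
12. n4.acc = 22  [S.fin + c.env - 1]
13. n4.ok = 9  [c.env * -1 + 4]
14. n4.mk = "xz"  ["xz"]
15. n8.cnt = true  [S.acc > 21]
16. n8.env = 5  [A₀.env * -1 + 34]
17. n9.key = -9  [terminal]
18. n8.lim = 1  [f.key * -2 - 17]
19. n8.lab = 24  [f.key + 33]
20. n3.lim = 27  [A₀.env - 2]
21. n3.lab = 15  [A₀.env - 14]
22. n10.env = true  [B₀.env == false]
23. n10.hot = 16  [B₀.hot + 22]
24. n11.fin = 2  [B₀.hot - 14]
25. n12.tag = false  [terminal]
26. n13.lim = true  [terminal]
27. n11.acc = 13  [13]
28. n11.ok = 14  [14]
29. n11.mk = "pr"  ["pr"]
30. n14.env = false  [S.ok > 14]
31. n14.hot = -4  [S.acc - 17]
32. n15.env = 28  [terminal]
33. n16.env = 6  [terminal]
34. n17.env = 2  [terminal]
35. n14.wid = "rv"  ["rv"]
36. n10.wid = "qrv"  ["q" ++ B₁.wid]
37. n2.wid = "q"  [if B₀.env then B₁.wid else "q"]
38. n1.lim = 21  [len(B.wid) + 20]
39. n1.lab = 19  [19]
40. n0.acc = 25  [A.lim + S.fin - 2]
41. n0.ok = -3  [-3]
42. n0.mk = "wz"  ["wz"]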